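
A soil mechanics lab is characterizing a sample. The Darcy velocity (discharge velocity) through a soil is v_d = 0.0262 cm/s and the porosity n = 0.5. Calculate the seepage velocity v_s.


Using v_s = v_d / n
v_s = 0.0262 / 0.5
v_s = 0.0524 cm/s


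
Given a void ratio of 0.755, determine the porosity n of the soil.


Result: 0.4302

Derivation:
Using the relation n = e / (1 + e)
n = 0.755 / (1 + 0.755)
n = 0.755 / 1.755
n = 0.4302


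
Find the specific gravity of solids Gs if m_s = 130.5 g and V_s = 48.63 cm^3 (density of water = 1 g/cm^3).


Using Gs = m_s / (V_s * rho_w)
Since rho_w = 1 g/cm^3:
Gs = 130.5 / 48.63
Gs = 2.684


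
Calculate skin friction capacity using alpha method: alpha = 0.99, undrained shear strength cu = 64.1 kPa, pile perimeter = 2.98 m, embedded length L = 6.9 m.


Result: 1304.84 kN

Derivation:
Using Qs = alpha * cu * perimeter * L
Qs = 0.99 * 64.1 * 2.98 * 6.9
Qs = 1304.84 kN


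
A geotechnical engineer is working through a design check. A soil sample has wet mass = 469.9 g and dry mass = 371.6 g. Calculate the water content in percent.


Result: 26.45 %

Derivation:
Using w = (m_wet - m_dry) / m_dry * 100
m_wet - m_dry = 469.9 - 371.6 = 98.3 g
w = 98.3 / 371.6 * 100
w = 26.45 %


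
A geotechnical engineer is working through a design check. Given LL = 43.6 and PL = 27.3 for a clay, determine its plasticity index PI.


Using PI = LL - PL
PI = 43.6 - 27.3
PI = 16.3


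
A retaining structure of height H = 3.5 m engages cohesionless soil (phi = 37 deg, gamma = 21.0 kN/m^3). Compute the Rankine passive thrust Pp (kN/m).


Compute passive earth pressure coefficient:
Kp = tan^2(45 + phi/2) = tan^2(63.5) = 4.022791
Compute passive force:
Pp = 0.5 * Kp * gamma * H^2
Pp = 0.5 * 4.022791 * 21.0 * 3.5^2
Pp = 517.43 kN/m


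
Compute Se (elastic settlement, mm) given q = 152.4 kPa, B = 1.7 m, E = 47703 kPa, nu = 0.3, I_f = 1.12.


Using Se = q * B * (1 - nu^2) * I_f / E
1 - nu^2 = 1 - 0.3^2 = 0.91
Se = 152.4 * 1.7 * 0.91 * 1.12 / 47703
Se = 0.005535 m
Convert to mm: Se = 0.005535 * 1000 = 5.535 mm


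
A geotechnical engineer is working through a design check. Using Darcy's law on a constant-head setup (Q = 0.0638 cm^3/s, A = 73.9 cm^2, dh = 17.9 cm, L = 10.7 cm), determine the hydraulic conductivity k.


Compute hydraulic gradient:
i = dh / L = 17.9 / 10.7 = 1.6729
Then apply Darcy's law:
k = Q / (A * i)
k = 0.0638 / (73.9 * 1.6729)
k = 0.0638 / 123.627
k = 0.000516 cm/s


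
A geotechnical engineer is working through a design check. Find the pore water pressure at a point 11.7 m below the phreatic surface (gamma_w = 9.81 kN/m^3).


Using u = gamma_w * h_w
u = 9.81 * 11.7
u = 114.78 kPa


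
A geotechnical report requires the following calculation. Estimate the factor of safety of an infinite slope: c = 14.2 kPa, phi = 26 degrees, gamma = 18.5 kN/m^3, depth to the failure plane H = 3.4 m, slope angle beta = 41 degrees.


Using Fs = c / (gamma*H*sin(beta)*cos(beta)) + tan(phi)/tan(beta)
Cohesion contribution = 14.2 / (18.5*3.4*sin(41)*cos(41))
Cohesion contribution = 0.455948
Friction contribution = tan(26)/tan(41) = 0.561072
Fs = 0.455948 + 0.561072
Fs = 1.017


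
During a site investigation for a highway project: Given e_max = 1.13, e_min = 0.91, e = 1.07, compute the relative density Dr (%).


Using Dr = (e_max - e) / (e_max - e_min) * 100
e_max - e = 1.13 - 1.07 = 0.06
e_max - e_min = 1.13 - 0.91 = 0.22
Dr = 0.06 / 0.22 * 100
Dr = 27.27 %


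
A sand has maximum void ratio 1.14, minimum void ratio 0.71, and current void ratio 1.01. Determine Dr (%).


Using Dr = (e_max - e) / (e_max - e_min) * 100
e_max - e = 1.14 - 1.01 = 0.13
e_max - e_min = 1.14 - 0.71 = 0.43
Dr = 0.13 / 0.43 * 100
Dr = 30.23 %


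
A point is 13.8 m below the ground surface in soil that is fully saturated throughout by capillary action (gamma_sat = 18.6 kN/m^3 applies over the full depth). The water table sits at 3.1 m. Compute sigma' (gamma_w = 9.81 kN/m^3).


Result: 151.71 kPa

Derivation:
Total stress = gamma_sat * depth
sigma = 18.6 * 13.8 = 256.68 kPa
Pore water pressure u = gamma_w * (depth - d_wt)
u = 9.81 * (13.8 - 3.1) = 104.967 kPa
Effective stress = sigma - u
sigma' = 256.68 - 104.967 = 151.71 kPa


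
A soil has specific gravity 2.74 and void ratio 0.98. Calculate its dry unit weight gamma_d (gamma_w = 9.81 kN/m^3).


Using gamma_d = Gs * gamma_w / (1 + e)
gamma_d = 2.74 * 9.81 / (1 + 0.98)
gamma_d = 2.74 * 9.81 / 1.98
gamma_d = 13.575 kN/m^3


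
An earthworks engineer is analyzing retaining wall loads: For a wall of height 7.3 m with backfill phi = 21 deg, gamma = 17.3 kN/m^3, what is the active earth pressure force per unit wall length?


Compute active earth pressure coefficient:
Ka = tan^2(45 - phi/2) = tan^2(34.5) = 0.472355
Compute active force:
Pa = 0.5 * Ka * gamma * H^2
Pa = 0.5 * 0.472355 * 17.3 * 7.3^2
Pa = 217.74 kN/m


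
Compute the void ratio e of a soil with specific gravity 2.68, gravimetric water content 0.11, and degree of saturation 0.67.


Using the relation e = Gs * w / S
e = 2.68 * 0.11 / 0.67
e = 0.44


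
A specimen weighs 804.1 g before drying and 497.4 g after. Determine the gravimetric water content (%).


Using w = (m_wet - m_dry) / m_dry * 100
m_wet - m_dry = 804.1 - 497.4 = 306.7 g
w = 306.7 / 497.4 * 100
w = 61.66 %


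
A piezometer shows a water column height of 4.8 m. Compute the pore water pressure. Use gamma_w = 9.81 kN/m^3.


Using u = gamma_w * h_w
u = 9.81 * 4.8
u = 47.09 kPa


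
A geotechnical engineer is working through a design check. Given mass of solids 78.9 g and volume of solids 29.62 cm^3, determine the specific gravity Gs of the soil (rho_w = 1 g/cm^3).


Using Gs = m_s / (V_s * rho_w)
Since rho_w = 1 g/cm^3:
Gs = 78.9 / 29.62
Gs = 2.664


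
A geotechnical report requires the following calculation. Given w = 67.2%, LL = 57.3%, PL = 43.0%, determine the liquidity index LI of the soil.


First compute the plasticity index:
PI = LL - PL = 57.3 - 43.0 = 14.3
Then compute the liquidity index:
LI = (w - PL) / PI
LI = (67.2 - 43.0) / 14.3
LI = 1.692


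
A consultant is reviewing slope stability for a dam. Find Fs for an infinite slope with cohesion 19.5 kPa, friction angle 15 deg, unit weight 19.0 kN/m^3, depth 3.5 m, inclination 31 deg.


Using Fs = c / (gamma*H*sin(beta)*cos(beta)) + tan(phi)/tan(beta)
Cohesion contribution = 19.5 / (19.0*3.5*sin(31)*cos(31))
Cohesion contribution = 0.664214
Friction contribution = tan(15)/tan(31) = 0.445942
Fs = 0.664214 + 0.445942
Fs = 1.11


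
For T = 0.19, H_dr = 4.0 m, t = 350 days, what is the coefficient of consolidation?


Result: 0.00869 m^2/day

Derivation:
Using cv = T * H_dr^2 / t
H_dr^2 = 4.0^2 = 16.0
cv = 0.19 * 16.0 / 350
cv = 0.00869 m^2/day


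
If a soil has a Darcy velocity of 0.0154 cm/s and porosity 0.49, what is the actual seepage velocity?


Result: 0.03143 cm/s

Derivation:
Using v_s = v_d / n
v_s = 0.0154 / 0.49
v_s = 0.03143 cm/s


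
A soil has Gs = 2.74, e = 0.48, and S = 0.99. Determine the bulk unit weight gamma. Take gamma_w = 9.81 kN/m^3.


Result: 21.312 kN/m^3

Derivation:
Using gamma = gamma_w * (Gs + S*e) / (1 + e)
Numerator: Gs + S*e = 2.74 + 0.99*0.48 = 3.2152
Denominator: 1 + e = 1 + 0.48 = 1.48
gamma = 9.81 * 3.2152 / 1.48
gamma = 21.312 kN/m^3


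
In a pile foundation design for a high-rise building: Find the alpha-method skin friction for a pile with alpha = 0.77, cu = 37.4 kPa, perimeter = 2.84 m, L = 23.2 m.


Result: 1897.44 kN

Derivation:
Using Qs = alpha * cu * perimeter * L
Qs = 0.77 * 37.4 * 2.84 * 23.2
Qs = 1897.44 kN


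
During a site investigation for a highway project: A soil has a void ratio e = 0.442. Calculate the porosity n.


Result: 0.3065

Derivation:
Using the relation n = e / (1 + e)
n = 0.442 / (1 + 0.442)
n = 0.442 / 1.442
n = 0.3065


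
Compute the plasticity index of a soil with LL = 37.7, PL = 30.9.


Using PI = LL - PL
PI = 37.7 - 30.9
PI = 6.8


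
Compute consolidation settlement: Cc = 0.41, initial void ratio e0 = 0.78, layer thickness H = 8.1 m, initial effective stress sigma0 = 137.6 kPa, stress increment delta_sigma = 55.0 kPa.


Using Sc = Cc * H / (1 + e0) * log10((sigma0 + delta_sigma) / sigma0)
Stress ratio = (137.6 + 55.0) / 137.6 = 1.39971
log10(1.39971) = 0.146038
Cc * H / (1 + e0) = 0.41 * 8.1 / (1 + 0.78) = 1.86573
Sc = 1.86573 * 0.146038
Sc = 0.2725 m


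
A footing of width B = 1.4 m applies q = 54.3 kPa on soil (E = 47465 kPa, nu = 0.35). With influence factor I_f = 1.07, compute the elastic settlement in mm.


Result: 1.504 mm

Derivation:
Using Se = q * B * (1 - nu^2) * I_f / E
1 - nu^2 = 1 - 0.35^2 = 0.8775
Se = 54.3 * 1.4 * 0.8775 * 1.07 / 47465
Se = 0.001504 m
Convert to mm: Se = 0.001504 * 1000 = 1.504 mm


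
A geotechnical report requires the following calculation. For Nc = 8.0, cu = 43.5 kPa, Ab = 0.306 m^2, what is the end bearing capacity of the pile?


Result: 106.49 kN

Derivation:
Using Qb = Nc * cu * Ab
Qb = 8.0 * 43.5 * 0.306
Qb = 106.49 kN


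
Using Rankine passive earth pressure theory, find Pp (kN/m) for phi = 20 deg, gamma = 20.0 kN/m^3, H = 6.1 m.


Result: 758.94 kN/m

Derivation:
Compute passive earth pressure coefficient:
Kp = tan^2(45 + phi/2) = tan^2(55.0) = 2.039607
Compute passive force:
Pp = 0.5 * Kp * gamma * H^2
Pp = 0.5 * 2.039607 * 20.0 * 6.1^2
Pp = 758.94 kN/m


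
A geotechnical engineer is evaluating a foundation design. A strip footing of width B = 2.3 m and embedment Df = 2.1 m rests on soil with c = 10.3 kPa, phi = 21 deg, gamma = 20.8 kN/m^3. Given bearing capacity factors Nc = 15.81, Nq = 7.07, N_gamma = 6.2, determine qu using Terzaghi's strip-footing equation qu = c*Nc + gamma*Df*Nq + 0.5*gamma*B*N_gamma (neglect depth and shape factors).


Compute qu = c*Nc + gamma*Df*Nq + 0.5*gamma*B*N_gamma
Term 1: 10.3 * 15.81 = 162.843
Term 2: 20.8 * 2.1 * 7.07 = 308.8176
Term 3: 0.5 * 20.8 * 2.3 * 6.2 = 148.304
qu = 162.843 + 308.8176 + 148.304
qu = 619.96 kPa


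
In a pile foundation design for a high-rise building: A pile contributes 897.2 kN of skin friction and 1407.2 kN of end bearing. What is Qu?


Using Qu = Qf + Qb
Qu = 897.2 + 1407.2
Qu = 2304.4 kN


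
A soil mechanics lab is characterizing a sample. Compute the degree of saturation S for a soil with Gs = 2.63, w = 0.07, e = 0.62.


Using S = Gs * w / e
S = 2.63 * 0.07 / 0.62
S = 0.2969


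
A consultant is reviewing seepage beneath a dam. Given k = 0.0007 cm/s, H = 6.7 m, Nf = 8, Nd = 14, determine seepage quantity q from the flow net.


Convert k to m/s for unit consistency with H:
k = 0.0007 cm/s = 0.0007 / 100 m/s = 7e-06 m/s
Using q = k * H * Nf / Nd
Nf / Nd = 8 / 14 = 0.5714
q = 7e-06 * 6.7 * 0.5714
q = 2.68e-05 m^3/s per m


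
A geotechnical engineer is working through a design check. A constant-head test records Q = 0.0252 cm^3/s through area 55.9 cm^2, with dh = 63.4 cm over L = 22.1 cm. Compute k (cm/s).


Compute hydraulic gradient:
i = dh / L = 63.4 / 22.1 = 2.86878
Then apply Darcy's law:
k = Q / (A * i)
k = 0.0252 / (55.9 * 2.86878)
k = 0.0252 / 160.365
k = 0.000157 cm/s


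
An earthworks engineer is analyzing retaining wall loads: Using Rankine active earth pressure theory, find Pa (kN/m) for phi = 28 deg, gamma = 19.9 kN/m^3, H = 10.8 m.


Compute active earth pressure coefficient:
Ka = tan^2(45 - phi/2) = tan^2(31.0) = 0.361033
Compute active force:
Pa = 0.5 * Ka * gamma * H^2
Pa = 0.5 * 0.361033 * 19.9 * 10.8^2
Pa = 419.0 kN/m


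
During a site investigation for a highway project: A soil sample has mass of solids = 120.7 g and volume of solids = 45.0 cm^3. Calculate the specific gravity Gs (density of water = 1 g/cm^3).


Using Gs = m_s / (V_s * rho_w)
Since rho_w = 1 g/cm^3:
Gs = 120.7 / 45.0
Gs = 2.682


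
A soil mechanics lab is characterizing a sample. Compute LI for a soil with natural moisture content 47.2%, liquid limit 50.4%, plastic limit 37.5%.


Result: 0.752

Derivation:
First compute the plasticity index:
PI = LL - PL = 50.4 - 37.5 = 12.9
Then compute the liquidity index:
LI = (w - PL) / PI
LI = (47.2 - 37.5) / 12.9
LI = 0.752


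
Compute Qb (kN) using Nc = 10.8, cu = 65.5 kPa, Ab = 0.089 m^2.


Result: 62.96 kN

Derivation:
Using Qb = Nc * cu * Ab
Qb = 10.8 * 65.5 * 0.089
Qb = 62.96 kN


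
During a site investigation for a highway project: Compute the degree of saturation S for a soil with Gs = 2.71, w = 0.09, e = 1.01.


Using S = Gs * w / e
S = 2.71 * 0.09 / 1.01
S = 0.2415


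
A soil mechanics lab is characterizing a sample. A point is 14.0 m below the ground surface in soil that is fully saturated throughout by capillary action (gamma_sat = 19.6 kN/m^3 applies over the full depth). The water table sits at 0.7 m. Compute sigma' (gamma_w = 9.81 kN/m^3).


Total stress = gamma_sat * depth
sigma = 19.6 * 14.0 = 274.4 kPa
Pore water pressure u = gamma_w * (depth - d_wt)
u = 9.81 * (14.0 - 0.7) = 130.473 kPa
Effective stress = sigma - u
sigma' = 274.4 - 130.473 = 143.93 kPa


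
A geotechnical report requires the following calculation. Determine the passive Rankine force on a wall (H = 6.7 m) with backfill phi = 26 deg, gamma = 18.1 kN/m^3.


Compute passive earth pressure coefficient:
Kp = tan^2(45 + phi/2) = tan^2(58.0) = 2.561071
Compute passive force:
Pp = 0.5 * Kp * gamma * H^2
Pp = 0.5 * 2.561071 * 18.1 * 6.7^2
Pp = 1040.45 kN/m


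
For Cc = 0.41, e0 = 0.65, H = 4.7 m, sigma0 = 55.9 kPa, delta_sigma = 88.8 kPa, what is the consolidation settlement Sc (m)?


Result: 0.4824 m

Derivation:
Using Sc = Cc * H / (1 + e0) * log10((sigma0 + delta_sigma) / sigma0)
Stress ratio = (55.9 + 88.8) / 55.9 = 2.58855
log10(2.58855) = 0.413057
Cc * H / (1 + e0) = 0.41 * 4.7 / (1 + 0.65) = 1.16788
Sc = 1.16788 * 0.413057
Sc = 0.4824 m


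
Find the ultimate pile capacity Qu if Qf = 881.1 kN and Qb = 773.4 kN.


Using Qu = Qf + Qb
Qu = 881.1 + 773.4
Qu = 1654.5 kN


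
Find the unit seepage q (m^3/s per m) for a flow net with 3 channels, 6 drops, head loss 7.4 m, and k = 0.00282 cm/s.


Convert k to m/s for unit consistency with H:
k = 0.00282 cm/s = 0.00282 / 100 m/s = 2.82e-05 m/s
Using q = k * H * Nf / Nd
Nf / Nd = 3 / 6 = 0.5
q = 2.82e-05 * 7.4 * 0.5
q = 0.0001043 m^3/s per m


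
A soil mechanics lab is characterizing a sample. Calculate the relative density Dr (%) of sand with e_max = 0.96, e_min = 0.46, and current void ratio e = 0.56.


Using Dr = (e_max - e) / (e_max - e_min) * 100
e_max - e = 0.96 - 0.56 = 0.4
e_max - e_min = 0.96 - 0.46 = 0.5
Dr = 0.4 / 0.5 * 100
Dr = 80.0 %


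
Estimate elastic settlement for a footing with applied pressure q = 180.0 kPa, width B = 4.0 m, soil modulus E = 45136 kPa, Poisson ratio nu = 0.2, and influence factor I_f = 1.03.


Using Se = q * B * (1 - nu^2) * I_f / E
1 - nu^2 = 1 - 0.2^2 = 0.96
Se = 180.0 * 4.0 * 0.96 * 1.03 / 45136
Se = 0.015773 m
Convert to mm: Se = 0.015773 * 1000 = 15.773 mm


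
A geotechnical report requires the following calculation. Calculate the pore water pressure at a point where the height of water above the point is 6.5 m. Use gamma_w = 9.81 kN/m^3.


Result: 63.77 kPa

Derivation:
Using u = gamma_w * h_w
u = 9.81 * 6.5
u = 63.77 kPa


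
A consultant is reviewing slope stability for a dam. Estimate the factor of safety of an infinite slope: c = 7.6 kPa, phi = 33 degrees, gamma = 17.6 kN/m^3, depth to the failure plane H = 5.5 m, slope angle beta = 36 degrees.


Result: 1.059

Derivation:
Using Fs = c / (gamma*H*sin(beta)*cos(beta)) + tan(phi)/tan(beta)
Cohesion contribution = 7.6 / (17.6*5.5*sin(36)*cos(36))
Cohesion contribution = 0.165106
Friction contribution = tan(33)/tan(36) = 0.893833
Fs = 0.165106 + 0.893833
Fs = 1.059


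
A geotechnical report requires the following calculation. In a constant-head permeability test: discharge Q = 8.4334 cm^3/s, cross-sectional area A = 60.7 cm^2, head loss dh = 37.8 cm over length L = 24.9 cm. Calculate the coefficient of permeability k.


Compute hydraulic gradient:
i = dh / L = 37.8 / 24.9 = 1.51807
Then apply Darcy's law:
k = Q / (A * i)
k = 8.4334 / (60.7 * 1.51807)
k = 8.4334 / 92.147
k = 0.091521 cm/s


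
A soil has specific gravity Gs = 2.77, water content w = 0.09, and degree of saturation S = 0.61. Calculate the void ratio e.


Using the relation e = Gs * w / S
e = 2.77 * 0.09 / 0.61
e = 0.4087


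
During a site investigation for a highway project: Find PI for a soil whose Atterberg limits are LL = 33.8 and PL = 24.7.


Result: 9.1

Derivation:
Using PI = LL - PL
PI = 33.8 - 24.7
PI = 9.1


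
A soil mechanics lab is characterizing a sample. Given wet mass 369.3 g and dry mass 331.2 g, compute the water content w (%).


Using w = (m_wet - m_dry) / m_dry * 100
m_wet - m_dry = 369.3 - 331.2 = 38.1 g
w = 38.1 / 331.2 * 100
w = 11.5 %


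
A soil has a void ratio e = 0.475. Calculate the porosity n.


Result: 0.322

Derivation:
Using the relation n = e / (1 + e)
n = 0.475 / (1 + 0.475)
n = 0.475 / 1.475
n = 0.322


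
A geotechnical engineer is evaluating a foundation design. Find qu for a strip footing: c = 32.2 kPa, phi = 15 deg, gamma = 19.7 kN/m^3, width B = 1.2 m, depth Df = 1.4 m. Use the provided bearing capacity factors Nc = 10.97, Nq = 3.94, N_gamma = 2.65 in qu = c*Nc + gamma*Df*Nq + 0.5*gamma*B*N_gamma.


Result: 493.22 kPa

Derivation:
Compute qu = c*Nc + gamma*Df*Nq + 0.5*gamma*B*N_gamma
Term 1: 32.2 * 10.97 = 353.234
Term 2: 19.7 * 1.4 * 3.94 = 108.6652
Term 3: 0.5 * 19.7 * 1.2 * 2.65 = 31.323
qu = 353.234 + 108.6652 + 31.323
qu = 493.22 kPa


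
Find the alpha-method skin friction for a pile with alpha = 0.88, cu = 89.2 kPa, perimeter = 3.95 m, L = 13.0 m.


Using Qs = alpha * cu * perimeter * L
Qs = 0.88 * 89.2 * 3.95 * 13.0
Qs = 4030.77 kN


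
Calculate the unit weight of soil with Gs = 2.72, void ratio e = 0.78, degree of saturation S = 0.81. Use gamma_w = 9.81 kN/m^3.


Result: 18.473 kN/m^3

Derivation:
Using gamma = gamma_w * (Gs + S*e) / (1 + e)
Numerator: Gs + S*e = 2.72 + 0.81*0.78 = 3.3518
Denominator: 1 + e = 1 + 0.78 = 1.78
gamma = 9.81 * 3.3518 / 1.78
gamma = 18.473 kN/m^3


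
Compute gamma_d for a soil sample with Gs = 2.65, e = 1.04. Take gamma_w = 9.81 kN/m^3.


Result: 12.743 kN/m^3

Derivation:
Using gamma_d = Gs * gamma_w / (1 + e)
gamma_d = 2.65 * 9.81 / (1 + 1.04)
gamma_d = 2.65 * 9.81 / 2.04
gamma_d = 12.743 kN/m^3


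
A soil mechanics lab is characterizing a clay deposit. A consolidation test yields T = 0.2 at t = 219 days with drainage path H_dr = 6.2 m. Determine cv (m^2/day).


Using cv = T * H_dr^2 / t
H_dr^2 = 6.2^2 = 38.44
cv = 0.2 * 38.44 / 219
cv = 0.03511 m^2/day


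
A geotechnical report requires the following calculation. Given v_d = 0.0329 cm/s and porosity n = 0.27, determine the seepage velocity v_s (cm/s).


Using v_s = v_d / n
v_s = 0.0329 / 0.27
v_s = 0.12185 cm/s


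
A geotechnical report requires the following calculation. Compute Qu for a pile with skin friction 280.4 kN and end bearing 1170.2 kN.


Using Qu = Qf + Qb
Qu = 280.4 + 1170.2
Qu = 1450.6 kN


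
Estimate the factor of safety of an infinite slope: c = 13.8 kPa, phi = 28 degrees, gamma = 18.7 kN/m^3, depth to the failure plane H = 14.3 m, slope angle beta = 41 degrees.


Using Fs = c / (gamma*H*sin(beta)*cos(beta)) + tan(phi)/tan(beta)
Cohesion contribution = 13.8 / (18.7*14.3*sin(41)*cos(41))
Cohesion contribution = 0.104227
Friction contribution = tan(28)/tan(41) = 0.611662
Fs = 0.104227 + 0.611662
Fs = 0.716


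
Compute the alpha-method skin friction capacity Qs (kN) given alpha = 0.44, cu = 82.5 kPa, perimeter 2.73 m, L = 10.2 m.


Using Qs = alpha * cu * perimeter * L
Qs = 0.44 * 82.5 * 2.73 * 10.2
Qs = 1010.81 kN


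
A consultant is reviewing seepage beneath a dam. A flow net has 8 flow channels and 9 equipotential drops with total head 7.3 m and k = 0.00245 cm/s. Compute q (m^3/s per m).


Result: 0.000159 m^3/s per m

Derivation:
Convert k to m/s for unit consistency with H:
k = 0.00245 cm/s = 0.00245 / 100 m/s = 2.45e-05 m/s
Using q = k * H * Nf / Nd
Nf / Nd = 8 / 9 = 0.8889
q = 2.45e-05 * 7.3 * 0.8889
q = 0.000159 m^3/s per m


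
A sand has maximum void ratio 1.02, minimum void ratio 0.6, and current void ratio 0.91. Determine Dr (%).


Result: 26.19 %

Derivation:
Using Dr = (e_max - e) / (e_max - e_min) * 100
e_max - e = 1.02 - 0.91 = 0.11
e_max - e_min = 1.02 - 0.6 = 0.42
Dr = 0.11 / 0.42 * 100
Dr = 26.19 %


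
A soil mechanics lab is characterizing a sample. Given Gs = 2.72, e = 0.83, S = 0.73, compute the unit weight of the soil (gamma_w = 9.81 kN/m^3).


Using gamma = gamma_w * (Gs + S*e) / (1 + e)
Numerator: Gs + S*e = 2.72 + 0.73*0.83 = 3.3259
Denominator: 1 + e = 1 + 0.83 = 1.83
gamma = 9.81 * 3.3259 / 1.83
gamma = 17.829 kN/m^3


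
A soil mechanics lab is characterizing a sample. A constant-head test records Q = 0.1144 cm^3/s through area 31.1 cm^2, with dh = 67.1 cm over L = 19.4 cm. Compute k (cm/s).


Compute hydraulic gradient:
i = dh / L = 67.1 / 19.4 = 3.45876
Then apply Darcy's law:
k = Q / (A * i)
k = 0.1144 / (31.1 * 3.45876)
k = 0.1144 / 107.568
k = 0.001064 cm/s


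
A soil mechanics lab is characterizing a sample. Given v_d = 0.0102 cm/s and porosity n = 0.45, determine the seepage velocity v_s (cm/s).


Using v_s = v_d / n
v_s = 0.0102 / 0.45
v_s = 0.02267 cm/s


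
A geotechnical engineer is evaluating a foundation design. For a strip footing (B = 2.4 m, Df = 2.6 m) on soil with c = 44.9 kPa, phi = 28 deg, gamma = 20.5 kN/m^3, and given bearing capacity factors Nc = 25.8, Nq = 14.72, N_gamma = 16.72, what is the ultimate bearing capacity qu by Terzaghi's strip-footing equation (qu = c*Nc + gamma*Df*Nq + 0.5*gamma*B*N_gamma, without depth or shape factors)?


Compute qu = c*Nc + gamma*Df*Nq + 0.5*gamma*B*N_gamma
Term 1: 44.9 * 25.8 = 1158.42
Term 2: 20.5 * 2.6 * 14.72 = 784.576
Term 3: 0.5 * 20.5 * 2.4 * 16.72 = 411.312
qu = 1158.42 + 784.576 + 411.312
qu = 2354.31 kPa


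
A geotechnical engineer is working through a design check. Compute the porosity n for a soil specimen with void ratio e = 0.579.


Result: 0.3667

Derivation:
Using the relation n = e / (1 + e)
n = 0.579 / (1 + 0.579)
n = 0.579 / 1.579
n = 0.3667


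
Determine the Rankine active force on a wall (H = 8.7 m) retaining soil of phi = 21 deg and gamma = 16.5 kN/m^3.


Compute active earth pressure coefficient:
Ka = tan^2(45 - phi/2) = tan^2(34.5) = 0.472355
Compute active force:
Pa = 0.5 * Ka * gamma * H^2
Pa = 0.5 * 0.472355 * 16.5 * 8.7^2
Pa = 294.96 kN/m


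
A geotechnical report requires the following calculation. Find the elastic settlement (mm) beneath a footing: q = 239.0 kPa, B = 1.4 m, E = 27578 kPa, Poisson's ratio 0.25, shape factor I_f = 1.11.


Using Se = q * B * (1 - nu^2) * I_f / E
1 - nu^2 = 1 - 0.25^2 = 0.9375
Se = 239.0 * 1.4 * 0.9375 * 1.11 / 27578
Se = 0.012626 m
Convert to mm: Se = 0.012626 * 1000 = 12.626 mm


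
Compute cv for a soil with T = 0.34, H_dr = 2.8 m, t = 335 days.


Using cv = T * H_dr^2 / t
H_dr^2 = 2.8^2 = 7.84
cv = 0.34 * 7.84 / 335
cv = 0.00796 m^2/day


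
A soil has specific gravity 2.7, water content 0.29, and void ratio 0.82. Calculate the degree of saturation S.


Using S = Gs * w / e
S = 2.7 * 0.29 / 0.82
S = 0.9549


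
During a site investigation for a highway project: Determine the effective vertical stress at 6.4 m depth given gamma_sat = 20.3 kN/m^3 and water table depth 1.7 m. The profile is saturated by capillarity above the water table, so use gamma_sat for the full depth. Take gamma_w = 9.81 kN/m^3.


Total stress = gamma_sat * depth
sigma = 20.3 * 6.4 = 129.92 kPa
Pore water pressure u = gamma_w * (depth - d_wt)
u = 9.81 * (6.4 - 1.7) = 46.107 kPa
Effective stress = sigma - u
sigma' = 129.92 - 46.107 = 83.81 kPa


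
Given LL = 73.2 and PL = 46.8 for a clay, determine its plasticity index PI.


Using PI = LL - PL
PI = 73.2 - 46.8
PI = 26.4


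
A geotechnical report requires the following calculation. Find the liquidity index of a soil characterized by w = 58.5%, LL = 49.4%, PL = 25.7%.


First compute the plasticity index:
PI = LL - PL = 49.4 - 25.7 = 23.7
Then compute the liquidity index:
LI = (w - PL) / PI
LI = (58.5 - 25.7) / 23.7
LI = 1.384


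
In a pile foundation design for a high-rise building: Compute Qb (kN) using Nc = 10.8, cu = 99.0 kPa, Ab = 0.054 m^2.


Using Qb = Nc * cu * Ab
Qb = 10.8 * 99.0 * 0.054
Qb = 57.74 kN


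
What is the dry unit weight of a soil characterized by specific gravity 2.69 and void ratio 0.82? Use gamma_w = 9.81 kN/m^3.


Using gamma_d = Gs * gamma_w / (1 + e)
gamma_d = 2.69 * 9.81 / (1 + 0.82)
gamma_d = 2.69 * 9.81 / 1.82
gamma_d = 14.499 kN/m^3


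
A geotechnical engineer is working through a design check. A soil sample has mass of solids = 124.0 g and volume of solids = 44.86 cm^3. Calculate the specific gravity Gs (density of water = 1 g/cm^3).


Using Gs = m_s / (V_s * rho_w)
Since rho_w = 1 g/cm^3:
Gs = 124.0 / 44.86
Gs = 2.764


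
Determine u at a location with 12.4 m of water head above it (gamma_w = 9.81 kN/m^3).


Using u = gamma_w * h_w
u = 9.81 * 12.4
u = 121.64 kPa


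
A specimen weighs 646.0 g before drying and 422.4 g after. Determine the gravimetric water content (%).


Result: 52.94 %

Derivation:
Using w = (m_wet - m_dry) / m_dry * 100
m_wet - m_dry = 646.0 - 422.4 = 223.6 g
w = 223.6 / 422.4 * 100
w = 52.94 %


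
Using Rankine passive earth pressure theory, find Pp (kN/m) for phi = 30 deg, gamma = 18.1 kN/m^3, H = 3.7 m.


Result: 371.68 kN/m

Derivation:
Compute passive earth pressure coefficient:
Kp = tan^2(45 + phi/2) = tan^2(60.0) = 3
Compute passive force:
Pp = 0.5 * Kp * gamma * H^2
Pp = 0.5 * 3 * 18.1 * 3.7^2
Pp = 371.68 kN/m


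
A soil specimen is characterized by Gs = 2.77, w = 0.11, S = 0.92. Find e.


Result: 0.3312

Derivation:
Using the relation e = Gs * w / S
e = 2.77 * 0.11 / 0.92
e = 0.3312


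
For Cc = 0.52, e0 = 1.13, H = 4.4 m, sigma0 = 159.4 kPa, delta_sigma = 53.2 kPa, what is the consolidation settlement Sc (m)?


Using Sc = Cc * H / (1 + e0) * log10((sigma0 + delta_sigma) / sigma0)
Stress ratio = (159.4 + 53.2) / 159.4 = 1.33375
log10(1.33375) = 0.125075
Cc * H / (1 + e0) = 0.52 * 4.4 / (1 + 1.13) = 1.07418
Sc = 1.07418 * 0.125075
Sc = 0.1344 m


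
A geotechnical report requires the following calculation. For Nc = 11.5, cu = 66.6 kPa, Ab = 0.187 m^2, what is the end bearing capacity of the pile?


Using Qb = Nc * cu * Ab
Qb = 11.5 * 66.6 * 0.187
Qb = 143.22 kN


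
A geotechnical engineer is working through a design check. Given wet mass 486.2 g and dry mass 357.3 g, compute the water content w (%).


Using w = (m_wet - m_dry) / m_dry * 100
m_wet - m_dry = 486.2 - 357.3 = 128.9 g
w = 128.9 / 357.3 * 100
w = 36.08 %


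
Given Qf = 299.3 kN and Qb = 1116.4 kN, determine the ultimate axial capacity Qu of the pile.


Using Qu = Qf + Qb
Qu = 299.3 + 1116.4
Qu = 1415.7 kN


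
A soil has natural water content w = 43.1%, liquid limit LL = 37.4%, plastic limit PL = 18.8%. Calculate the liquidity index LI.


First compute the plasticity index:
PI = LL - PL = 37.4 - 18.8 = 18.6
Then compute the liquidity index:
LI = (w - PL) / PI
LI = (43.1 - 18.8) / 18.6
LI = 1.306


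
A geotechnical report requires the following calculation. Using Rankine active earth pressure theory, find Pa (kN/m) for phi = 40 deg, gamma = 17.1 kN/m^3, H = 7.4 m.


Result: 101.81 kN/m

Derivation:
Compute active earth pressure coefficient:
Ka = tan^2(45 - phi/2) = tan^2(25.0) = 0.217443
Compute active force:
Pa = 0.5 * Ka * gamma * H^2
Pa = 0.5 * 0.217443 * 17.1 * 7.4^2
Pa = 101.81 kN/m


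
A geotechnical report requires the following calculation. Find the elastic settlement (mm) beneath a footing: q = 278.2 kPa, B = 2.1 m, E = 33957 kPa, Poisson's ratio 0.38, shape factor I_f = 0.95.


Using Se = q * B * (1 - nu^2) * I_f / E
1 - nu^2 = 1 - 0.38^2 = 0.8556
Se = 278.2 * 2.1 * 0.8556 * 0.95 / 33957
Se = 0.013984 m
Convert to mm: Se = 0.013984 * 1000 = 13.984 mm


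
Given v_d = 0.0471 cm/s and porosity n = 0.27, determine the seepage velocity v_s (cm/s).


Using v_s = v_d / n
v_s = 0.0471 / 0.27
v_s = 0.17444 cm/s


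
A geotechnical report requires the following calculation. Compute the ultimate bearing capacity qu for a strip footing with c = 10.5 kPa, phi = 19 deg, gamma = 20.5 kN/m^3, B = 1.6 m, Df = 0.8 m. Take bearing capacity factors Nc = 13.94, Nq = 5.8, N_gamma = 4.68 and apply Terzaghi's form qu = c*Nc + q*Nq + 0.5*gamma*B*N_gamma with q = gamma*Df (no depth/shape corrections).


Compute qu = c*Nc + gamma*Df*Nq + 0.5*gamma*B*N_gamma
Term 1: 10.5 * 13.94 = 146.37
Term 2: 20.5 * 0.8 * 5.8 = 95.12
Term 3: 0.5 * 20.5 * 1.6 * 4.68 = 76.752
qu = 146.37 + 95.12 + 76.752
qu = 318.24 kPa


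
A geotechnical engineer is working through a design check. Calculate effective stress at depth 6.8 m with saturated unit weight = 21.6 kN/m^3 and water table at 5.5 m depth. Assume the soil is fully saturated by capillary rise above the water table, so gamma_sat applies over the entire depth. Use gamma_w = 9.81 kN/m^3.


Result: 134.13 kPa

Derivation:
Total stress = gamma_sat * depth
sigma = 21.6 * 6.8 = 146.88 kPa
Pore water pressure u = gamma_w * (depth - d_wt)
u = 9.81 * (6.8 - 5.5) = 12.753 kPa
Effective stress = sigma - u
sigma' = 146.88 - 12.753 = 134.13 kPa


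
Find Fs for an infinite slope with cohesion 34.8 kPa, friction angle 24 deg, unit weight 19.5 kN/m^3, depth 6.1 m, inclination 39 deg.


Result: 1.148

Derivation:
Using Fs = c / (gamma*H*sin(beta)*cos(beta)) + tan(phi)/tan(beta)
Cohesion contribution = 34.8 / (19.5*6.1*sin(39)*cos(39))
Cohesion contribution = 0.598192
Friction contribution = tan(24)/tan(39) = 0.549812
Fs = 0.598192 + 0.549812
Fs = 1.148


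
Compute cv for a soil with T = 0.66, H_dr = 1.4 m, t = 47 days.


Using cv = T * H_dr^2 / t
H_dr^2 = 1.4^2 = 1.96
cv = 0.66 * 1.96 / 47
cv = 0.02752 m^2/day


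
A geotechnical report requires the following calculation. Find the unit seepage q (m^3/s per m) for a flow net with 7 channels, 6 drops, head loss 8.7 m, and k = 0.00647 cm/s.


Convert k to m/s for unit consistency with H:
k = 0.00647 cm/s = 0.00647 / 100 m/s = 6.47e-05 m/s
Using q = k * H * Nf / Nd
Nf / Nd = 7 / 6 = 1.1667
q = 6.47e-05 * 8.7 * 1.1667
q = 0.0006567 m^3/s per m


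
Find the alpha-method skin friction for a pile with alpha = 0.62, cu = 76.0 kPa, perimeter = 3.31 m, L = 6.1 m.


Using Qs = alpha * cu * perimeter * L
Qs = 0.62 * 76.0 * 3.31 * 6.1
Qs = 951.4 kN


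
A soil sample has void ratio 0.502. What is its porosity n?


Using the relation n = e / (1 + e)
n = 0.502 / (1 + 0.502)
n = 0.502 / 1.502
n = 0.3342


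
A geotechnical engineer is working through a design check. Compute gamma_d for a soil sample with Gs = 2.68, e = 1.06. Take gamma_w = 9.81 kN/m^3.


Using gamma_d = Gs * gamma_w / (1 + e)
gamma_d = 2.68 * 9.81 / (1 + 1.06)
gamma_d = 2.68 * 9.81 / 2.06
gamma_d = 12.763 kN/m^3


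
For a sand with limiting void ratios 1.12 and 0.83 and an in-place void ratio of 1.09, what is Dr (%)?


Result: 10.34 %

Derivation:
Using Dr = (e_max - e) / (e_max - e_min) * 100
e_max - e = 1.12 - 1.09 = 0.03
e_max - e_min = 1.12 - 0.83 = 0.29
Dr = 0.03 / 0.29 * 100
Dr = 10.34 %


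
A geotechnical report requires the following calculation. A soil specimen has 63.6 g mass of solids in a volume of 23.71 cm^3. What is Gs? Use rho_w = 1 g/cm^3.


Using Gs = m_s / (V_s * rho_w)
Since rho_w = 1 g/cm^3:
Gs = 63.6 / 23.71
Gs = 2.682


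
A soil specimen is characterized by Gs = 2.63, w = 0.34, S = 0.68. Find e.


Using the relation e = Gs * w / S
e = 2.63 * 0.34 / 0.68
e = 1.315


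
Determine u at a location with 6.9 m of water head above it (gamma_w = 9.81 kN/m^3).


Using u = gamma_w * h_w
u = 9.81 * 6.9
u = 67.69 kPa


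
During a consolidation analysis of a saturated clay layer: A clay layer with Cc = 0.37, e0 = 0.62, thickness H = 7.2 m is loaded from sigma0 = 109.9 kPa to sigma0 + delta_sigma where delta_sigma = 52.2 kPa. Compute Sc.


Using Sc = Cc * H / (1 + e0) * log10((sigma0 + delta_sigma) / sigma0)
Stress ratio = (109.9 + 52.2) / 109.9 = 1.47498
log10(1.47498) = 0.168785
Cc * H / (1 + e0) = 0.37 * 7.2 / (1 + 0.62) = 1.64444
Sc = 1.64444 * 0.168785
Sc = 0.2776 m


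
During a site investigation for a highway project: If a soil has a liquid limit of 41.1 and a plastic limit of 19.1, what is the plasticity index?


Using PI = LL - PL
PI = 41.1 - 19.1
PI = 22.0


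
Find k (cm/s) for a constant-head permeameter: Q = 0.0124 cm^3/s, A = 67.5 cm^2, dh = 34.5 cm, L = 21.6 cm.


Compute hydraulic gradient:
i = dh / L = 34.5 / 21.6 = 1.59722
Then apply Darcy's law:
k = Q / (A * i)
k = 0.0124 / (67.5 * 1.59722)
k = 0.0124 / 107.812
k = 0.000115 cm/s


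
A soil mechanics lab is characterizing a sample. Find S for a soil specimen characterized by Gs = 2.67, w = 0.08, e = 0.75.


Result: 0.2848

Derivation:
Using S = Gs * w / e
S = 2.67 * 0.08 / 0.75
S = 0.2848


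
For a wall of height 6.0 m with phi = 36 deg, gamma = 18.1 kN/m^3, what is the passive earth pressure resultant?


Compute passive earth pressure coefficient:
Kp = tan^2(45 + phi/2) = tan^2(63.0) = 3.85184
Compute passive force:
Pp = 0.5 * Kp * gamma * H^2
Pp = 0.5 * 3.85184 * 18.1 * 6.0^2
Pp = 1254.93 kN/m


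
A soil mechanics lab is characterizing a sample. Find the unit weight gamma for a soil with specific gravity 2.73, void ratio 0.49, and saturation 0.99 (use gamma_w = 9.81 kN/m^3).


Result: 21.168 kN/m^3

Derivation:
Using gamma = gamma_w * (Gs + S*e) / (1 + e)
Numerator: Gs + S*e = 2.73 + 0.99*0.49 = 3.2151
Denominator: 1 + e = 1 + 0.49 = 1.49
gamma = 9.81 * 3.2151 / 1.49
gamma = 21.168 kN/m^3


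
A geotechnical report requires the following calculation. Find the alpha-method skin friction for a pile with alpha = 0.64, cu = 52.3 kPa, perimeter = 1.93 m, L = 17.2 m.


Using Qs = alpha * cu * perimeter * L
Qs = 0.64 * 52.3 * 1.93 * 17.2
Qs = 1111.14 kN


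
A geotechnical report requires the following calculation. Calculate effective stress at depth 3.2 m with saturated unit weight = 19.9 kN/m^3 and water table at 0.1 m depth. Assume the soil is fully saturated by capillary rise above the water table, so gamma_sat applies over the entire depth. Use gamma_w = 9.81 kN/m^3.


Result: 33.27 kPa

Derivation:
Total stress = gamma_sat * depth
sigma = 19.9 * 3.2 = 63.68 kPa
Pore water pressure u = gamma_w * (depth - d_wt)
u = 9.81 * (3.2 - 0.1) = 30.411 kPa
Effective stress = sigma - u
sigma' = 63.68 - 30.411 = 33.27 kPa


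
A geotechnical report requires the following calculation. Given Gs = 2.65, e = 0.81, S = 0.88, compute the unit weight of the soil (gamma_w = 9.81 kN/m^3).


Using gamma = gamma_w * (Gs + S*e) / (1 + e)
Numerator: Gs + S*e = 2.65 + 0.88*0.81 = 3.3628
Denominator: 1 + e = 1 + 0.81 = 1.81
gamma = 9.81 * 3.3628 / 1.81
gamma = 18.226 kN/m^3


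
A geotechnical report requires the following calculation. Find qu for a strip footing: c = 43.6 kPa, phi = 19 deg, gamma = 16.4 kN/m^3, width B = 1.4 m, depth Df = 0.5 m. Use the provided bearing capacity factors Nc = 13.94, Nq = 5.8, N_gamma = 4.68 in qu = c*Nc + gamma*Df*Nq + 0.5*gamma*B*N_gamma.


Compute qu = c*Nc + gamma*Df*Nq + 0.5*gamma*B*N_gamma
Term 1: 43.6 * 13.94 = 607.784
Term 2: 16.4 * 0.5 * 5.8 = 47.56
Term 3: 0.5 * 16.4 * 1.4 * 4.68 = 53.7264
qu = 607.784 + 47.56 + 53.7264
qu = 709.07 kPa


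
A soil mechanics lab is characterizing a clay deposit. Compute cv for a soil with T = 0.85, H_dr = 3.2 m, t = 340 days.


Using cv = T * H_dr^2 / t
H_dr^2 = 3.2^2 = 10.24
cv = 0.85 * 10.24 / 340
cv = 0.0256 m^2/day


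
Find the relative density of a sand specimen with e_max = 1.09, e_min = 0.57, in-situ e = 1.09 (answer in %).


Using Dr = (e_max - e) / (e_max - e_min) * 100
e_max - e = 1.09 - 1.09 = 0.0
e_max - e_min = 1.09 - 0.57 = 0.52
Dr = 0.0 / 0.52 * 100
Dr = 0.0 %


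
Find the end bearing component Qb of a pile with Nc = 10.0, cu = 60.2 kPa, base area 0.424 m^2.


Using Qb = Nc * cu * Ab
Qb = 10.0 * 60.2 * 0.424
Qb = 255.25 kN


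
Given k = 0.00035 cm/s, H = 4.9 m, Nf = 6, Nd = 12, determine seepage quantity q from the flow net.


Convert k to m/s for unit consistency with H:
k = 0.00035 cm/s = 0.00035 / 100 m/s = 3.5e-06 m/s
Using q = k * H * Nf / Nd
Nf / Nd = 6 / 12 = 0.5
q = 3.5e-06 * 4.9 * 0.5
q = 8.575e-06 m^3/s per m


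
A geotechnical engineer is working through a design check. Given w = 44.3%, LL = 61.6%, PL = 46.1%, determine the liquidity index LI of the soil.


Result: -0.116

Derivation:
First compute the plasticity index:
PI = LL - PL = 61.6 - 46.1 = 15.5
Then compute the liquidity index:
LI = (w - PL) / PI
LI = (44.3 - 46.1) / 15.5
LI = -0.116


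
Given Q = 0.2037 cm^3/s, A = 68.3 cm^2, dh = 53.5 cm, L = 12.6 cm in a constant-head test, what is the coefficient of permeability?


Compute hydraulic gradient:
i = dh / L = 53.5 / 12.6 = 4.24603
Then apply Darcy's law:
k = Q / (A * i)
k = 0.2037 / (68.3 * 4.24603)
k = 0.2037 / 290.004
k = 0.000702 cm/s


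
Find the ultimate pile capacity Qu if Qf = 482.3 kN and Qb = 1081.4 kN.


Result: 1563.7 kN

Derivation:
Using Qu = Qf + Qb
Qu = 482.3 + 1081.4
Qu = 1563.7 kN


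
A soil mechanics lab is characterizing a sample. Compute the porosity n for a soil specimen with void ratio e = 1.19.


Using the relation n = e / (1 + e)
n = 1.19 / (1 + 1.19)
n = 1.19 / 2.19
n = 0.5434


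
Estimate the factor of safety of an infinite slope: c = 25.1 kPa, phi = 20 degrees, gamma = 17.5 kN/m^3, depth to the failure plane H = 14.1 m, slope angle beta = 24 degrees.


Using Fs = c / (gamma*H*sin(beta)*cos(beta)) + tan(phi)/tan(beta)
Cohesion contribution = 25.1 / (17.5*14.1*sin(24)*cos(24))
Cohesion contribution = 0.273762
Friction contribution = tan(20)/tan(24) = 0.817491
Fs = 0.273762 + 0.817491
Fs = 1.091


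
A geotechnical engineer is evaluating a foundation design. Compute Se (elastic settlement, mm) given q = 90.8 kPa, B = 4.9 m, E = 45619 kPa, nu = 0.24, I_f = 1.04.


Result: 9.559 mm

Derivation:
Using Se = q * B * (1 - nu^2) * I_f / E
1 - nu^2 = 1 - 0.24^2 = 0.9424
Se = 90.8 * 4.9 * 0.9424 * 1.04 / 45619
Se = 0.009559 m
Convert to mm: Se = 0.009559 * 1000 = 9.559 mm


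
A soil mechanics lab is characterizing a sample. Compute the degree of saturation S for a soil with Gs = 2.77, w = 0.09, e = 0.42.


Result: 0.5936

Derivation:
Using S = Gs * w / e
S = 2.77 * 0.09 / 0.42
S = 0.5936


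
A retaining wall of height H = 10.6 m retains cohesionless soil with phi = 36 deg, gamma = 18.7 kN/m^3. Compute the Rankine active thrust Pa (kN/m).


Compute active earth pressure coefficient:
Ka = tan^2(45 - phi/2) = tan^2(27.0) = 0.259616
Compute active force:
Pa = 0.5 * Ka * gamma * H^2
Pa = 0.5 * 0.259616 * 18.7 * 10.6^2
Pa = 272.74 kN/m


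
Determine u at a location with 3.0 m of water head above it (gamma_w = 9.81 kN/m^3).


Result: 29.43 kPa

Derivation:
Using u = gamma_w * h_w
u = 9.81 * 3.0
u = 29.43 kPa


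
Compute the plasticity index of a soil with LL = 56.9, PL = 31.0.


Result: 25.9

Derivation:
Using PI = LL - PL
PI = 56.9 - 31.0
PI = 25.9


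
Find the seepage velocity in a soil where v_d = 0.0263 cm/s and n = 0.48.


Using v_s = v_d / n
v_s = 0.0263 / 0.48
v_s = 0.05479 cm/s


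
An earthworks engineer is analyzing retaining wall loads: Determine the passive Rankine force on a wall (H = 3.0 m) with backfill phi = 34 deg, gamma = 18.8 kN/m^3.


Compute passive earth pressure coefficient:
Kp = tan^2(45 + phi/2) = tan^2(62.0) = 3.537132
Compute passive force:
Pp = 0.5 * Kp * gamma * H^2
Pp = 0.5 * 3.537132 * 18.8 * 3.0^2
Pp = 299.24 kN/m


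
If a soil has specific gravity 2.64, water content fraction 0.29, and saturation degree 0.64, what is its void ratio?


Result: 1.1962

Derivation:
Using the relation e = Gs * w / S
e = 2.64 * 0.29 / 0.64
e = 1.1962
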